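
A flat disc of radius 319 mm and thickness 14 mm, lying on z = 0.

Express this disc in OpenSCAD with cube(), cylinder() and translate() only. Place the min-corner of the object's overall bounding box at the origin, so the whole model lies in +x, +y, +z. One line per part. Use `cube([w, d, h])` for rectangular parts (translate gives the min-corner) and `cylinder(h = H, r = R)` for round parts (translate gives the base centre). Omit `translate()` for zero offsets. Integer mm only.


translate([319, 319, 0]) cylinder(h = 14, r = 319);


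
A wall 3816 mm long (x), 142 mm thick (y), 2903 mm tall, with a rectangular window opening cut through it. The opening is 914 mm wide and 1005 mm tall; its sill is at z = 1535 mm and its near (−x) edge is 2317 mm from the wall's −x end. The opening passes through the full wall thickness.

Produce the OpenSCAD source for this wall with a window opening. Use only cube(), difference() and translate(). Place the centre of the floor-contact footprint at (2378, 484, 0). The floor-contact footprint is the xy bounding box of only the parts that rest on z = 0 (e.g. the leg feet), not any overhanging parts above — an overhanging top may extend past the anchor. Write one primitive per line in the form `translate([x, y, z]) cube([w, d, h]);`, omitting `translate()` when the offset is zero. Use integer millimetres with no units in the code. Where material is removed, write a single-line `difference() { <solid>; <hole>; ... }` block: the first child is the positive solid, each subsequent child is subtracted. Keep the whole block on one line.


difference() { translate([470, 413, 0]) cube([3816, 142, 2903]); translate([2787, 413, 1535]) cube([914, 142, 1005]); }


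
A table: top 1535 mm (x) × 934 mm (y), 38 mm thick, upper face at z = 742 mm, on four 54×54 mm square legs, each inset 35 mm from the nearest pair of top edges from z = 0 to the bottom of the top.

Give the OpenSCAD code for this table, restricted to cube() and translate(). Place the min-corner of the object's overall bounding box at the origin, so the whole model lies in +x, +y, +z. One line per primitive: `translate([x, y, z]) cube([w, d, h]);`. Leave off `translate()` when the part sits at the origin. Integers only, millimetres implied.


// leg_h = 742 - 38 = 704
translate([0, 0, 704]) cube([1535, 934, 38]);
translate([35, 35, 0]) cube([54, 54, 704]);
translate([1446, 35, 0]) cube([54, 54, 704]);
translate([35, 845, 0]) cube([54, 54, 704]);
translate([1446, 845, 0]) cube([54, 54, 704]);


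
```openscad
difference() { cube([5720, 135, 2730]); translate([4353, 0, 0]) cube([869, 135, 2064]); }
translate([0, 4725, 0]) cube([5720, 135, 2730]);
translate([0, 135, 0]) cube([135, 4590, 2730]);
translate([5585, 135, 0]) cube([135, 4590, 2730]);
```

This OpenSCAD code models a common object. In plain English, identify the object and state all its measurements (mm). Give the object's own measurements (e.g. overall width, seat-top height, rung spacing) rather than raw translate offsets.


A single room: four walls, each 2730 mm tall and 135 mm thick, enclosing an outside footprint 5720×4860 mm (x × y), no floor or roof. The front and back walls (−y and +y sides) run the full x-width; the side walls fit between their inner faces. A door opening 869 mm wide and 2064 mm tall is cut through the front wall from the floor up, its −x edge 4353 mm from the wall's −x end.


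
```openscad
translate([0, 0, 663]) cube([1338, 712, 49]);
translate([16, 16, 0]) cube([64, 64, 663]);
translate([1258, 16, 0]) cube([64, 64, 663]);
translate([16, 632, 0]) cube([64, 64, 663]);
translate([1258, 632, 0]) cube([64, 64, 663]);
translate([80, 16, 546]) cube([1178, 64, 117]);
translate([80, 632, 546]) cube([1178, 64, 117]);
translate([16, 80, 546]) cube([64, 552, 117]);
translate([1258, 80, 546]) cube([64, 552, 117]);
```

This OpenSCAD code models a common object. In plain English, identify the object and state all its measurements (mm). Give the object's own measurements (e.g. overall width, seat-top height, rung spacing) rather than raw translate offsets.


A rectangular dining table. The top is 1338×712×49 mm with its upper surface at z = 712 mm. It stands on four 64×64 mm square legs, each inset 16 mm from the nearest pair of top edges, running from the floor to the underside of the top. Four apron rails, 64 mm thick and 117 mm tall, run between adjacent legs with their top edges flush with the underside of the top and their outer faces flush with the legs' outer faces.


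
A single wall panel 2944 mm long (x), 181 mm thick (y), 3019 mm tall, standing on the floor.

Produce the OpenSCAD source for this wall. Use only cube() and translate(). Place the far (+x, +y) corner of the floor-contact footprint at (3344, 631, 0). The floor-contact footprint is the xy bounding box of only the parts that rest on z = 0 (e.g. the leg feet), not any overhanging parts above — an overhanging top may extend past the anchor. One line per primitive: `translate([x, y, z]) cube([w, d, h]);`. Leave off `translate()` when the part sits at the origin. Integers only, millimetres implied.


translate([400, 450, 0]) cube([2944, 181, 3019]);


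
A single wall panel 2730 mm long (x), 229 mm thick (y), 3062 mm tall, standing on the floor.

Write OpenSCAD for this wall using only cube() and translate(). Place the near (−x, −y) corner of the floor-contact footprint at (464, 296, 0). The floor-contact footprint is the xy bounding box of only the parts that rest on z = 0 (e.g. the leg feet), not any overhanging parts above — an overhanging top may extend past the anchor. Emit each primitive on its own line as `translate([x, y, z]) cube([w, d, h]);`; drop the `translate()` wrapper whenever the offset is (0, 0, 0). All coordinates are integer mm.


translate([464, 296, 0]) cube([2730, 229, 3062]);


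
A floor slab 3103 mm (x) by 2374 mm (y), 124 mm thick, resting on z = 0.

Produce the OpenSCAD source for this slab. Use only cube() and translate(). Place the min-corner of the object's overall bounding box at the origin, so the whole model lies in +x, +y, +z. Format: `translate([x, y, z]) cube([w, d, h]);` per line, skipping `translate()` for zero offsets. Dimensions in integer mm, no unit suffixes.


cube([3103, 2374, 124]);


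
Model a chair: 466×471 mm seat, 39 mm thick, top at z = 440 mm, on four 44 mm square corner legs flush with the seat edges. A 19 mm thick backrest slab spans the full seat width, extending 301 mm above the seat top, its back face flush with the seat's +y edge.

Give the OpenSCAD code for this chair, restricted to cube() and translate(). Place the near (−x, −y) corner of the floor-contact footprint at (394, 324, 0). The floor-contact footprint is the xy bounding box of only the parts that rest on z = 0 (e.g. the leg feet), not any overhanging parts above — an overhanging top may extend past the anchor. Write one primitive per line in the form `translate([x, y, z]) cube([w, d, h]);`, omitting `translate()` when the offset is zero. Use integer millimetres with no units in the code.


translate([394, 324, 401]) cube([466, 471, 39]);
translate([394, 324, 0]) cube([44, 44, 401]);
translate([816, 324, 0]) cube([44, 44, 401]);
translate([394, 751, 0]) cube([44, 44, 401]);
translate([816, 751, 0]) cube([44, 44, 401]);
translate([394, 776, 440]) cube([466, 19, 301]);


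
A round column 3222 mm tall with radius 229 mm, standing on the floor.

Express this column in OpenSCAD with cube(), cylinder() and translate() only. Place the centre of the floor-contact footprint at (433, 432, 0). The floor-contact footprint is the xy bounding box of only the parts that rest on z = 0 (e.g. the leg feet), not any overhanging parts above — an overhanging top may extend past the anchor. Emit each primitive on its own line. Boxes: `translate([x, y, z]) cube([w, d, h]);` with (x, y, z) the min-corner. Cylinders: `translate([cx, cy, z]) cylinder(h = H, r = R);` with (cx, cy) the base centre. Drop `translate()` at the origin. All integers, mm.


translate([433, 432, 0]) cylinder(h = 3222, r = 229);


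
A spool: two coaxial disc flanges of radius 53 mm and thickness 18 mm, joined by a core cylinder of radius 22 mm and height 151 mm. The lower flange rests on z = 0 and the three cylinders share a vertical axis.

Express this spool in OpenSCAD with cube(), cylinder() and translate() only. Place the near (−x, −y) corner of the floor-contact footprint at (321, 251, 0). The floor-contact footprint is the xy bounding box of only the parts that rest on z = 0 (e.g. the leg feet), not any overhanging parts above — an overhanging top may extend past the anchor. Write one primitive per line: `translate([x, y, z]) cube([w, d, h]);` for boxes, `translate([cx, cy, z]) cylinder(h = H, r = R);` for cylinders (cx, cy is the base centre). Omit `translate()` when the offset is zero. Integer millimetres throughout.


translate([374, 304, 0]) cylinder(h = 18, r = 53);
translate([374, 304, 18]) cylinder(h = 151, r = 22);
translate([374, 304, 169]) cylinder(h = 18, r = 53);


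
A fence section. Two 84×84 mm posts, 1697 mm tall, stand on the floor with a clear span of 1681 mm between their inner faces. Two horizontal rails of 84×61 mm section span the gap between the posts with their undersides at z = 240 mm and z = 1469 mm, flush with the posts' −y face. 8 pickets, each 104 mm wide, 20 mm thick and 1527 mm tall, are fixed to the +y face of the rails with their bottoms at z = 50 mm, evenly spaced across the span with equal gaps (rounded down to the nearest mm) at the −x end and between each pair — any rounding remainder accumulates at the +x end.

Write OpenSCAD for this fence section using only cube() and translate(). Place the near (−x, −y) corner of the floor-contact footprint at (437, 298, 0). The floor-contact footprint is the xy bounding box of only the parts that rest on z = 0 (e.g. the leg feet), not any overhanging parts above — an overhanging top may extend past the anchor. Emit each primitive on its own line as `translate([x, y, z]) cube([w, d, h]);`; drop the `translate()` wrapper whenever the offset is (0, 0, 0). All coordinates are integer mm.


translate([437, 298, 0]) cube([84, 84, 1697]);
translate([2202, 298, 0]) cube([84, 84, 1697]);
translate([521, 298, 240]) cube([1681, 84, 61]);
translate([521, 298, 1469]) cube([1681, 84, 61]);
translate([615, 382, 50]) cube([104, 20, 1527]);
translate([813, 382, 50]) cube([104, 20, 1527]);
translate([1011, 382, 50]) cube([104, 20, 1527]);
translate([1209, 382, 50]) cube([104, 20, 1527]);
translate([1407, 382, 50]) cube([104, 20, 1527]);
translate([1605, 382, 50]) cube([104, 20, 1527]);
translate([1803, 382, 50]) cube([104, 20, 1527]);
translate([2001, 382, 50]) cube([104, 20, 1527]);


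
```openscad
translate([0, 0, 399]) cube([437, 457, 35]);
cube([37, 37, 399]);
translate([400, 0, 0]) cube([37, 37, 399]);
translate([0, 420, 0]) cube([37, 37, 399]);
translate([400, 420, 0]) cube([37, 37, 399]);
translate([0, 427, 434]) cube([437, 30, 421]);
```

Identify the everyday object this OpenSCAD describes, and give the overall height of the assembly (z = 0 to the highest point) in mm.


A chair. The overall height is 855 mm.

A slab on four corner posts with a tall panel at the back — a chair. The seat slab sits at z = 399 with thickness 35, and the 421 mm backrest starts at the seat top, so the overall height is 399 + 35 + 421 = 855 mm.


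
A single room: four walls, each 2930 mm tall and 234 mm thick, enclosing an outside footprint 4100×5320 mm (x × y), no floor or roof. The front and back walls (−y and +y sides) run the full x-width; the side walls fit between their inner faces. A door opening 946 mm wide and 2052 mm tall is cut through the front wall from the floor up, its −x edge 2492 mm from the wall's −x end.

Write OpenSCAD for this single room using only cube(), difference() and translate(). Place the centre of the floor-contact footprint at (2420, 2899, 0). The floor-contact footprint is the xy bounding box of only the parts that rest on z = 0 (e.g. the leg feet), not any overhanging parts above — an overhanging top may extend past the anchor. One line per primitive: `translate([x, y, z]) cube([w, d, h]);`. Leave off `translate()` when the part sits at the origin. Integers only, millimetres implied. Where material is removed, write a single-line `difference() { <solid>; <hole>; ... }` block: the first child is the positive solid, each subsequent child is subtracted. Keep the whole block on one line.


difference() { translate([370, 239, 0]) cube([4100, 234, 2930]); translate([2862, 239, 0]) cube([946, 234, 2052]); }
translate([370, 5325, 0]) cube([4100, 234, 2930]);
translate([370, 473, 0]) cube([234, 4852, 2930]);
translate([4236, 473, 0]) cube([234, 4852, 2930]);


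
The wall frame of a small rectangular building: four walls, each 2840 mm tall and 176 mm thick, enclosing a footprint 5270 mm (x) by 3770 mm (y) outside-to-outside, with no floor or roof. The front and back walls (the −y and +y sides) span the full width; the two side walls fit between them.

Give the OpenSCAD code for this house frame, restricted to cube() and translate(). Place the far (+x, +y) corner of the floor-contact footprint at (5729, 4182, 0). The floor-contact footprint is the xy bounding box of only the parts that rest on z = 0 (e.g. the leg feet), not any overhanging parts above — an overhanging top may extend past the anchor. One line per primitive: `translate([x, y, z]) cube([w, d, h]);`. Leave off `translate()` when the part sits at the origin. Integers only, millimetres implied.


translate([459, 412, 0]) cube([5270, 176, 2840]);
translate([459, 4006, 0]) cube([5270, 176, 2840]);
translate([459, 588, 0]) cube([176, 3418, 2840]);
translate([5553, 588, 0]) cube([176, 3418, 2840]);


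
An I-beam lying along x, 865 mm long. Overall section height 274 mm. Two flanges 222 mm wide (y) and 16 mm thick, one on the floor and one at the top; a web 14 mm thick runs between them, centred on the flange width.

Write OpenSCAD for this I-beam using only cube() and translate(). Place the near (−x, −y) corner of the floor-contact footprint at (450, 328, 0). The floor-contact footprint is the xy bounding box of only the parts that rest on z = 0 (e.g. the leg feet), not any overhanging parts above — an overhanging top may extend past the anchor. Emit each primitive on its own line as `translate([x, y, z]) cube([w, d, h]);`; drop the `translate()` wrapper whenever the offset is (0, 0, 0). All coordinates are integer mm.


translate([450, 328, 0]) cube([865, 222, 16]);
translate([450, 432, 16]) cube([865, 14, 242]);
translate([450, 328, 258]) cube([865, 222, 16]);


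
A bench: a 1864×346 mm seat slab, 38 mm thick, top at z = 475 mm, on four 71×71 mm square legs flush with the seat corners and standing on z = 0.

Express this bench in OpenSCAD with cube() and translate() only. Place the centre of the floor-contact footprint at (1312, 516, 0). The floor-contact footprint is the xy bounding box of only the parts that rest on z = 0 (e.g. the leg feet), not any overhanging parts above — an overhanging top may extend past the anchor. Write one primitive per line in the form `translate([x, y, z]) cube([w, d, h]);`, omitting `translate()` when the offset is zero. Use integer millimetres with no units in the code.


translate([380, 343, 437]) cube([1864, 346, 38]);
translate([380, 343, 0]) cube([71, 71, 437]);
translate([380, 618, 0]) cube([71, 71, 437]);
translate([2173, 343, 0]) cube([71, 71, 437]);
translate([2173, 618, 0]) cube([71, 71, 437]);


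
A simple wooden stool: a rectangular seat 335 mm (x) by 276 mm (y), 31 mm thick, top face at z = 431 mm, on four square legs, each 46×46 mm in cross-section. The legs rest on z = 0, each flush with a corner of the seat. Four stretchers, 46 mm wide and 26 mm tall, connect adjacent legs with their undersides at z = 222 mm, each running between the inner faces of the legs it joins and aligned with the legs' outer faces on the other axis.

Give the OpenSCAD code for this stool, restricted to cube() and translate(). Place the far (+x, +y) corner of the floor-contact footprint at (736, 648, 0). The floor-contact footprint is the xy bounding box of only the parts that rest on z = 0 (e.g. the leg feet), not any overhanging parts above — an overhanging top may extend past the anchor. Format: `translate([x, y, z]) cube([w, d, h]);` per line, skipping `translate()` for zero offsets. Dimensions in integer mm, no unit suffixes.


translate([401, 372, 400]) cube([335, 276, 31]);
translate([401, 372, 0]) cube([46, 46, 400]);
translate([690, 372, 0]) cube([46, 46, 400]);
translate([401, 602, 0]) cube([46, 46, 400]);
translate([690, 602, 0]) cube([46, 46, 400]);
translate([447, 372, 222]) cube([243, 46, 26]);
translate([447, 602, 222]) cube([243, 46, 26]);
translate([401, 418, 222]) cube([46, 184, 26]);
translate([690, 418, 222]) cube([46, 184, 26]);


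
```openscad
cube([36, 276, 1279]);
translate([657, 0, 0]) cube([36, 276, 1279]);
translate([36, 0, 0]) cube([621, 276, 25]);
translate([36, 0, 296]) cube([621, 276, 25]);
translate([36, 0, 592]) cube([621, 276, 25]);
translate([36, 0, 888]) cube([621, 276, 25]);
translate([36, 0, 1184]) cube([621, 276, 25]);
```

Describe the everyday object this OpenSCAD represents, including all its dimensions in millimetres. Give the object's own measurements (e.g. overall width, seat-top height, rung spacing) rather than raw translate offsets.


An open bookshelf. Two side panels, each 36 mm thick, 276 mm deep and 1279 mm tall, stand 693 mm apart (outside-to-outside). Between them sit 5 shelves, each 25 mm thick and 276 mm deep, spanning the full gap between the sides. The bottom shelf rests on the floor (its underside at z = 0) and the clear gap between one shelf's top and the next shelf's underside is 271 mm.


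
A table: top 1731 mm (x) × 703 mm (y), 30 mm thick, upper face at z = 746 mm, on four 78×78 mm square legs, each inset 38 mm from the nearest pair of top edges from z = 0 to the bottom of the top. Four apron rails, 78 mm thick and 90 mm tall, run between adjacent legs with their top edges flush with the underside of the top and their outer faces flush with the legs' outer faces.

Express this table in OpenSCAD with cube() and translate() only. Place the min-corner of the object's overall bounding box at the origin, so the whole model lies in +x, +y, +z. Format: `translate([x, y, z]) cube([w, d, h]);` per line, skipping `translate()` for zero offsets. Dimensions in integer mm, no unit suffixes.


// leg_h = 746 - 30 = 716
// apron z = 716 - 90 = 626
translate([0, 0, 716]) cube([1731, 703, 30]);
translate([38, 38, 0]) cube([78, 78, 716]);
translate([1615, 38, 0]) cube([78, 78, 716]);
translate([38, 587, 0]) cube([78, 78, 716]);
translate([1615, 587, 0]) cube([78, 78, 716]);
translate([116, 38, 626]) cube([1499, 78, 90]);
translate([116, 587, 626]) cube([1499, 78, 90]);
translate([38, 116, 626]) cube([78, 471, 90]);
translate([1615, 116, 626]) cube([78, 471, 90]);


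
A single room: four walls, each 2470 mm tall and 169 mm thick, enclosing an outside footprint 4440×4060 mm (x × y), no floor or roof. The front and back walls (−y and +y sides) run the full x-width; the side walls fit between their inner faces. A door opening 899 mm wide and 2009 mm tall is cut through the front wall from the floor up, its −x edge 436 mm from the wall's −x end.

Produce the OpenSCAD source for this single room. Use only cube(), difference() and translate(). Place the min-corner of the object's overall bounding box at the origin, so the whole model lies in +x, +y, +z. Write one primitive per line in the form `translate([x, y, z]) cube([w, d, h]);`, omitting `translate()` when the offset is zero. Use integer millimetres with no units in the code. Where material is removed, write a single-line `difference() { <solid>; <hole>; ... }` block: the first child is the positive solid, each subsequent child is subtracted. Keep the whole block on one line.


difference() { cube([4440, 169, 2470]); translate([436, 0, 0]) cube([899, 169, 2009]); }
translate([0, 3891, 0]) cube([4440, 169, 2470]);
translate([0, 169, 0]) cube([169, 3722, 2470]);
translate([4271, 169, 0]) cube([169, 3722, 2470]);


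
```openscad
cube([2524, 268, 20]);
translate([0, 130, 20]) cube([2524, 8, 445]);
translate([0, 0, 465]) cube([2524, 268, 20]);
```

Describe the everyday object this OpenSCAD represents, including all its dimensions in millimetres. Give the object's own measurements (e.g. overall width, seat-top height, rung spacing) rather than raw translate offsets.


An I-beam lying along x, 2524 mm long. Overall section height 485 mm. Two flanges 268 mm wide (y) and 20 mm thick, one on the floor and one at the top; a web 8 mm thick runs between them, centred on the flange width.


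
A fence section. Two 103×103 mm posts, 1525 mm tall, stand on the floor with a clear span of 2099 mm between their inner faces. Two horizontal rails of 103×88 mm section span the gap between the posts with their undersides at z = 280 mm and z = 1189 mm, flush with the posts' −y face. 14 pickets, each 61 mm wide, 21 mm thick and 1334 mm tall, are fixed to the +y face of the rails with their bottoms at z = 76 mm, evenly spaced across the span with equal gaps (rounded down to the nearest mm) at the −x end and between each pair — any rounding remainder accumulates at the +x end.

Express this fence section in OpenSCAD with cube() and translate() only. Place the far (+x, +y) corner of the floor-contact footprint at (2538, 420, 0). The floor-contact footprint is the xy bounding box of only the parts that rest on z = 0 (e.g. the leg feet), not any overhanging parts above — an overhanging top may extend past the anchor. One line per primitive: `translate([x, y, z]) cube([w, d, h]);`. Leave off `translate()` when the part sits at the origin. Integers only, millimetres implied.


translate([233, 317, 0]) cube([103, 103, 1525]);
translate([2435, 317, 0]) cube([103, 103, 1525]);
translate([336, 317, 280]) cube([2099, 103, 88]);
translate([336, 317, 1189]) cube([2099, 103, 88]);
translate([419, 420, 76]) cube([61, 21, 1334]);
translate([563, 420, 76]) cube([61, 21, 1334]);
translate([707, 420, 76]) cube([61, 21, 1334]);
translate([851, 420, 76]) cube([61, 21, 1334]);
translate([995, 420, 76]) cube([61, 21, 1334]);
translate([1139, 420, 76]) cube([61, 21, 1334]);
translate([1283, 420, 76]) cube([61, 21, 1334]);
translate([1427, 420, 76]) cube([61, 21, 1334]);
translate([1571, 420, 76]) cube([61, 21, 1334]);
translate([1715, 420, 76]) cube([61, 21, 1334]);
translate([1859, 420, 76]) cube([61, 21, 1334]);
translate([2003, 420, 76]) cube([61, 21, 1334]);
translate([2147, 420, 76]) cube([61, 21, 1334]);
translate([2291, 420, 76]) cube([61, 21, 1334]);


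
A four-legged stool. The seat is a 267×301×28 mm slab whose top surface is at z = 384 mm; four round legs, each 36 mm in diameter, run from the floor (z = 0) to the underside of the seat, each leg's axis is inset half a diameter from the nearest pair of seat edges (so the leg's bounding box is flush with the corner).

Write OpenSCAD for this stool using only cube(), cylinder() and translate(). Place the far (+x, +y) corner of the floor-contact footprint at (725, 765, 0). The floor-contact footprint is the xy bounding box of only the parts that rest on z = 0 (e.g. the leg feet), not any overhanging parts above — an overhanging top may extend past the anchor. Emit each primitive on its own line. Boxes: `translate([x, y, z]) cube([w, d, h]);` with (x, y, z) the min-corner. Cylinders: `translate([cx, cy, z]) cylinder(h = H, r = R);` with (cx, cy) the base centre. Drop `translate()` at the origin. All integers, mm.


translate([458, 464, 356]) cube([267, 301, 28]);
translate([476, 482, 0]) cylinder(h = 356, r = 18);
translate([707, 482, 0]) cylinder(h = 356, r = 18);
translate([476, 747, 0]) cylinder(h = 356, r = 18);
translate([707, 747, 0]) cylinder(h = 356, r = 18);


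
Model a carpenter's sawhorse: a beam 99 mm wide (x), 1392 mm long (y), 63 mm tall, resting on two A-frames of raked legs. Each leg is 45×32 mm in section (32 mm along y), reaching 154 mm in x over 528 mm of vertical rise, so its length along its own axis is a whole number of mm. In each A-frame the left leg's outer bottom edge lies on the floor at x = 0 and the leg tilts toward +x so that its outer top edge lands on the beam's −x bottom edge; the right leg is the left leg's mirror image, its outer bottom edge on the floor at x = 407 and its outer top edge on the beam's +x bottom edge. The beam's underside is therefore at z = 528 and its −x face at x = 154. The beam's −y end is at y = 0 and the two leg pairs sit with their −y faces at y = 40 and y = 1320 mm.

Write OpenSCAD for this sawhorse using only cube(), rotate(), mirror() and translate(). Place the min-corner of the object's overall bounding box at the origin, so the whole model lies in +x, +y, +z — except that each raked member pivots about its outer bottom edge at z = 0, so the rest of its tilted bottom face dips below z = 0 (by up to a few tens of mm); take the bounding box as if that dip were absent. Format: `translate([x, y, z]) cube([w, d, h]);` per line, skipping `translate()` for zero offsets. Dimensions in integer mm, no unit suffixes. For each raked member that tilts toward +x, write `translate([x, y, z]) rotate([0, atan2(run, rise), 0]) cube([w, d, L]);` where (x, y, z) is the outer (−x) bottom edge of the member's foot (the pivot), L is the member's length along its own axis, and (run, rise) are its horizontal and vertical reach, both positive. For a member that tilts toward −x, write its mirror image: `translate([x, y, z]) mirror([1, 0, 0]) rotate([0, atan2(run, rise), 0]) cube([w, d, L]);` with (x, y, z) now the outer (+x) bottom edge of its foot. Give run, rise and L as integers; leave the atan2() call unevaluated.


translate([154, 0, 528]) cube([99, 1392, 63]);
translate([0, 40, 0]) rotate([0, atan2(154, 528), 0]) cube([45, 32, 550]);
translate([407, 40, 0]) mirror([1, 0, 0]) rotate([0, atan2(154, 528), 0]) cube([45, 32, 550]);
translate([0, 1320, 0]) rotate([0, atan2(154, 528), 0]) cube([45, 32, 550]);
translate([407, 1320, 0]) mirror([1, 0, 0]) rotate([0, atan2(154, 528), 0]) cube([45, 32, 550]);


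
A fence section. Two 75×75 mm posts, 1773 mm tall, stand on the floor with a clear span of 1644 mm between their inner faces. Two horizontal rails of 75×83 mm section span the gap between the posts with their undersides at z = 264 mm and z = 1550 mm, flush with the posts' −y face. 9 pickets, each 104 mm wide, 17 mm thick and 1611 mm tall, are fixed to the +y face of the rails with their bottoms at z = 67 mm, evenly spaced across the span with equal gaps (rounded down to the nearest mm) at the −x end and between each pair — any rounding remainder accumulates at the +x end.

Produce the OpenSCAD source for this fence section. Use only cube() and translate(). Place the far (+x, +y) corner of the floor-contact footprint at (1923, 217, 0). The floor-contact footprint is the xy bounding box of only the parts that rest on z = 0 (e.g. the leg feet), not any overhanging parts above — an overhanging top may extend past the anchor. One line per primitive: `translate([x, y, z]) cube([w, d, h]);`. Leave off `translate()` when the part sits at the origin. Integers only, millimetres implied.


translate([129, 142, 0]) cube([75, 75, 1773]);
translate([1848, 142, 0]) cube([75, 75, 1773]);
translate([204, 142, 264]) cube([1644, 75, 83]);
translate([204, 142, 1550]) cube([1644, 75, 83]);
translate([274, 217, 67]) cube([104, 17, 1611]);
translate([448, 217, 67]) cube([104, 17, 1611]);
translate([622, 217, 67]) cube([104, 17, 1611]);
translate([796, 217, 67]) cube([104, 17, 1611]);
translate([970, 217, 67]) cube([104, 17, 1611]);
translate([1144, 217, 67]) cube([104, 17, 1611]);
translate([1318, 217, 67]) cube([104, 17, 1611]);
translate([1492, 217, 67]) cube([104, 17, 1611]);
translate([1666, 217, 67]) cube([104, 17, 1611]);


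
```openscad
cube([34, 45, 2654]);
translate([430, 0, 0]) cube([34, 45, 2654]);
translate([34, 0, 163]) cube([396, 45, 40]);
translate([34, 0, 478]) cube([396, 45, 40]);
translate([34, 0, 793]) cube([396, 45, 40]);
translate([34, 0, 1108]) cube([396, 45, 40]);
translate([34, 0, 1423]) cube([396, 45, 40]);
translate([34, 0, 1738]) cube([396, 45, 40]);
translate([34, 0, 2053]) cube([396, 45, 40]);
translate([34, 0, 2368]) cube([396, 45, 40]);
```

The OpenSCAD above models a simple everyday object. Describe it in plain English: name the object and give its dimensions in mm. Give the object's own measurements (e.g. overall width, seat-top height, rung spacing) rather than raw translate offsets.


A straight ladder. Two 34×45 mm vertical rails, 2654 mm tall, stand 464 mm apart (outside-to-outside) with their front faces coplanar on the −y side. 8 rungs, each 45 mm deep and 40 mm tall, span between the inner faces of the rails, front faces flush with the rails. The lowest rung's underside is at z = 163 mm and rungs are spaced 315 mm apart (underside to underside).


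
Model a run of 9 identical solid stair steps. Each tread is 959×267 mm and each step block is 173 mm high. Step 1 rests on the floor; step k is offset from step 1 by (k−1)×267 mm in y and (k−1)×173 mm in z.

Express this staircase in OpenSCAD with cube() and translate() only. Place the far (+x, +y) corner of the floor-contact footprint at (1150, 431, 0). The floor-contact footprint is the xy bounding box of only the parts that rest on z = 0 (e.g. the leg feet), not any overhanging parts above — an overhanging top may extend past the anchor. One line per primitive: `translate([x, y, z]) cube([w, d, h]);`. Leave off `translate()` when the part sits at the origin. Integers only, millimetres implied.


translate([191, 164, 0]) cube([959, 267, 173]);
translate([191, 431, 173]) cube([959, 267, 173]);
translate([191, 698, 346]) cube([959, 267, 173]);
translate([191, 965, 519]) cube([959, 267, 173]);
translate([191, 1232, 692]) cube([959, 267, 173]);
translate([191, 1499, 865]) cube([959, 267, 173]);
translate([191, 1766, 1038]) cube([959, 267, 173]);
translate([191, 2033, 1211]) cube([959, 267, 173]);
translate([191, 2300, 1384]) cube([959, 267, 173]);


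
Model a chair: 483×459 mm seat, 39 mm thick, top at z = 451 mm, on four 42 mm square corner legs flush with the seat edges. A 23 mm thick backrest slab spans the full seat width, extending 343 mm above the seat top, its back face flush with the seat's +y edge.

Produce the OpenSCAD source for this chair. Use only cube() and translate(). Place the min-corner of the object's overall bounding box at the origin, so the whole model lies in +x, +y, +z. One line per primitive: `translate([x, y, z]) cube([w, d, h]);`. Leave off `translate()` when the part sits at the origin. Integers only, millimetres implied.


// leg_h = 451 - 39 = 412
translate([0, 0, 412]) cube([483, 459, 39]);
cube([42, 42, 412]);
translate([441, 0, 0]) cube([42, 42, 412]);
translate([0, 417, 0]) cube([42, 42, 412]);
translate([441, 417, 0]) cube([42, 42, 412]);
translate([0, 436, 451]) cube([483, 23, 343]);


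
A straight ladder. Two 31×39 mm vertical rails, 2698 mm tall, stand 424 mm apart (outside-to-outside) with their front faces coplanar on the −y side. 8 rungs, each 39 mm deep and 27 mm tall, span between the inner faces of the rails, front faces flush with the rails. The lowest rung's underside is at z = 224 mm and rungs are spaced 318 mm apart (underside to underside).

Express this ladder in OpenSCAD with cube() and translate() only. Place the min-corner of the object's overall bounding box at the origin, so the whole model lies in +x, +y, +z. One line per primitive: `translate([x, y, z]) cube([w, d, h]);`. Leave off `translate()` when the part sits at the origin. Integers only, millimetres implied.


cube([31, 39, 2698]);
translate([393, 0, 0]) cube([31, 39, 2698]);
translate([31, 0, 224]) cube([362, 39, 27]);
translate([31, 0, 542]) cube([362, 39, 27]);
translate([31, 0, 860]) cube([362, 39, 27]);
translate([31, 0, 1178]) cube([362, 39, 27]);
translate([31, 0, 1496]) cube([362, 39, 27]);
translate([31, 0, 1814]) cube([362, 39, 27]);
translate([31, 0, 2132]) cube([362, 39, 27]);
translate([31, 0, 2450]) cube([362, 39, 27]);


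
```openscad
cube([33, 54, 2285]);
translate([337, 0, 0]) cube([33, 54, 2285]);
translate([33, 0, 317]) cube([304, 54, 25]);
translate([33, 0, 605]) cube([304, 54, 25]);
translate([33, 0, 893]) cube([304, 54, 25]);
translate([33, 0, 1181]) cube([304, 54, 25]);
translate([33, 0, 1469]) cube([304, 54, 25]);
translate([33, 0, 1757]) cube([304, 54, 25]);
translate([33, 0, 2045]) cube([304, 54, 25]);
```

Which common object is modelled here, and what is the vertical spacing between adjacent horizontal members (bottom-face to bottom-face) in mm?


A ladder. The rung spacing is 288 mm.

Two tall 33×54 posts with 7 short bars between them — a ladder. Adjacent rungs sit at z = 317 and z = 605, so the spacing is 605 − 317 = 288 mm.


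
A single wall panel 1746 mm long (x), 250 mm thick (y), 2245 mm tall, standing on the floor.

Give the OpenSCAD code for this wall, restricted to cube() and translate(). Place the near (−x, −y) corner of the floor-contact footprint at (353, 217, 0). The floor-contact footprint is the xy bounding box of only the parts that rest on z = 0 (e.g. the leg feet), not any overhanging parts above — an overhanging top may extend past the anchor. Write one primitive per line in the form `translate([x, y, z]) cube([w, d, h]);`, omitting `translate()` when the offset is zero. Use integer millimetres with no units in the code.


translate([353, 217, 0]) cube([1746, 250, 2245]);


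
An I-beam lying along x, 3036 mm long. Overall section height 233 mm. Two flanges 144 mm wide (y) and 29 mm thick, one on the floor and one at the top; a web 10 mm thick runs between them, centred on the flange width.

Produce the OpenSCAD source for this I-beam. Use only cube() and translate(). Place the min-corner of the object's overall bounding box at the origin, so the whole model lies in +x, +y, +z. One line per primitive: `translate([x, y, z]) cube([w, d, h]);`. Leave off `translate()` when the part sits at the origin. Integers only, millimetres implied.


cube([3036, 144, 29]);
translate([0, 67, 29]) cube([3036, 10, 175]);
translate([0, 0, 204]) cube([3036, 144, 29]);


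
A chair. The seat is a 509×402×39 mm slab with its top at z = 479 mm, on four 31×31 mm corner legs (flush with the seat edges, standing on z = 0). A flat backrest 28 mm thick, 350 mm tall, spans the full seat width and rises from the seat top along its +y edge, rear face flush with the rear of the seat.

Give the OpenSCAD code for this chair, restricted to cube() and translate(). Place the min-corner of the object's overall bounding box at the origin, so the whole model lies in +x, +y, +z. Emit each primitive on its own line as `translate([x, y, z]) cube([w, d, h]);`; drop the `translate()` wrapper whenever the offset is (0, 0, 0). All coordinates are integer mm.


translate([0, 0, 440]) cube([509, 402, 39]);
cube([31, 31, 440]);
translate([478, 0, 0]) cube([31, 31, 440]);
translate([0, 371, 0]) cube([31, 31, 440]);
translate([478, 371, 0]) cube([31, 31, 440]);
translate([0, 374, 479]) cube([509, 28, 350]);


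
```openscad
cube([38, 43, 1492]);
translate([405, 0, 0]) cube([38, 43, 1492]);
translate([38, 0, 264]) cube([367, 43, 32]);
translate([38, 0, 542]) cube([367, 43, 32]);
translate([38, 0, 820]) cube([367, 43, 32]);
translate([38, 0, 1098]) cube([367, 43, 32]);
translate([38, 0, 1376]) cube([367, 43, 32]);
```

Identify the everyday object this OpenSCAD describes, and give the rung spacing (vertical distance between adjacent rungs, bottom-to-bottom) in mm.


A ladder. The rung spacing is 278 mm.

Two tall 38×43 posts with 5 short bars between them — a ladder. Adjacent rungs sit at z = 264 and z = 542, so the spacing is 542 − 264 = 278 mm.


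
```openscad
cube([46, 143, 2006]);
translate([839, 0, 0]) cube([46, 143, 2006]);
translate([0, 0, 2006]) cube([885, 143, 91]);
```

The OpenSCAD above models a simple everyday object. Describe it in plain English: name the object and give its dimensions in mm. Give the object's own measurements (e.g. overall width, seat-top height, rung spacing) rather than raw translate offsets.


A door frame. The clear opening is 793 mm wide and 2006 mm high. Two 46 mm wide jambs, 143 mm deep, stand either side of the opening from the floor to the top of the opening. A 91 mm thick head sits across the top of both jambs, spanning the full outside width of the frame.


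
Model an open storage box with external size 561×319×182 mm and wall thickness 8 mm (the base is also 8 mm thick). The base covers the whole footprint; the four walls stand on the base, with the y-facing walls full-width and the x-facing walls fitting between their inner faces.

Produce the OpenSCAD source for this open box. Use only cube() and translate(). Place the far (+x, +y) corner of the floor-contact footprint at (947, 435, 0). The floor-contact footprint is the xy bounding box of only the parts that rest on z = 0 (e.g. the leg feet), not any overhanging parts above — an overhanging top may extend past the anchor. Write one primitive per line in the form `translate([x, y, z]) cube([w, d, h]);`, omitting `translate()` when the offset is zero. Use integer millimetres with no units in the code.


translate([386, 116, 0]) cube([561, 319, 8]);
translate([386, 116, 8]) cube([561, 8, 174]);
translate([386, 427, 8]) cube([561, 8, 174]);
translate([386, 124, 8]) cube([8, 303, 174]);
translate([939, 124, 8]) cube([8, 303, 174]);


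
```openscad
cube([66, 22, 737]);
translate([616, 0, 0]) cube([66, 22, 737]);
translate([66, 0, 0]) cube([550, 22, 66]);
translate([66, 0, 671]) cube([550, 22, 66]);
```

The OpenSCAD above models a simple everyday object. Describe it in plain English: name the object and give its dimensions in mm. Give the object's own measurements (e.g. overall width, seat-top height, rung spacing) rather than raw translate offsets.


A rectangular picture frame lying in the x–z plane (depth along y). The opening is 550 mm wide (x) by 605 mm tall (z), surrounded by a border 66 mm wide on all four sides. The frame is 22 mm deep and is made of two full-height vertical stiles with two horizontal rails fitted between them.


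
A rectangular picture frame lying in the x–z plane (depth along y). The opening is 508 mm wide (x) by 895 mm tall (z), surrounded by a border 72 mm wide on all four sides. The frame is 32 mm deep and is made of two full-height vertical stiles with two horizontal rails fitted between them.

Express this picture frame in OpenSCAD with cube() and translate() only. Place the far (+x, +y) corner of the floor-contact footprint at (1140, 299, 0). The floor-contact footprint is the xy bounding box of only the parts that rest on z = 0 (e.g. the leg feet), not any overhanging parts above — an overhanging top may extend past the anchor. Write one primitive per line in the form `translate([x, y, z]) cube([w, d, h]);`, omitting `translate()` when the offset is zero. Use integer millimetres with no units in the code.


translate([488, 267, 0]) cube([72, 32, 1039]);
translate([1068, 267, 0]) cube([72, 32, 1039]);
translate([560, 267, 0]) cube([508, 32, 72]);
translate([560, 267, 967]) cube([508, 32, 72]);


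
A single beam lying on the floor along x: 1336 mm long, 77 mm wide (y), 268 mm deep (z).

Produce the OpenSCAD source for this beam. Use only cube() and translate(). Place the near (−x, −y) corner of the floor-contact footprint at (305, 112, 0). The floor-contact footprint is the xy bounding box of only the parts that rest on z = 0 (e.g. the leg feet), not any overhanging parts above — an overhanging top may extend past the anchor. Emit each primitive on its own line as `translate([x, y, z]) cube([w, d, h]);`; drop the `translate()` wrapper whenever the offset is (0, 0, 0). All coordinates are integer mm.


translate([305, 112, 0]) cube([1336, 77, 268]);


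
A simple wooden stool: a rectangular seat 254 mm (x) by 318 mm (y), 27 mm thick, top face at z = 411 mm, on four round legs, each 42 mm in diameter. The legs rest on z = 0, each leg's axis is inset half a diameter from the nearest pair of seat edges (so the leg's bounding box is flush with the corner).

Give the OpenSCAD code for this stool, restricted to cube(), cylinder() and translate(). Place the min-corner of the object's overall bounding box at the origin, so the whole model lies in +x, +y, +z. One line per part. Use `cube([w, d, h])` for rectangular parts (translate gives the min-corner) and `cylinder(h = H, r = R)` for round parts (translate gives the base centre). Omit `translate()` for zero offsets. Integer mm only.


translate([0, 0, 384]) cube([254, 318, 27]);
translate([21, 21, 0]) cylinder(h = 384, r = 21);
translate([233, 21, 0]) cylinder(h = 384, r = 21);
translate([21, 297, 0]) cylinder(h = 384, r = 21);
translate([233, 297, 0]) cylinder(h = 384, r = 21);
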